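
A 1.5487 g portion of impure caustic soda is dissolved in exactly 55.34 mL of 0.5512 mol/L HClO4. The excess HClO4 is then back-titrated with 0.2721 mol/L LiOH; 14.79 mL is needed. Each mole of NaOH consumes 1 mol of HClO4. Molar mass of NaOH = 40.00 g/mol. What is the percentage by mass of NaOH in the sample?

68.4%

Total n(HClO4) added = 0.5512 x 0.05534 = 0.03050 mol.
n(LiOH) used = 0.2721 x 0.01479 = 0.004024 mol, which equals the excess n(HClO4).
So n(HClO4) consumed by the sample = 0.03050 - 0.004024 = 0.02648 mol.
n(NaOH) = 0.02648 / 1 = 0.02648 mol.
mass NaOH = 0.02648 x 40.00 = 1.059 g, so %NaOH = 1.059/1.5487 x 100 = 68.4%.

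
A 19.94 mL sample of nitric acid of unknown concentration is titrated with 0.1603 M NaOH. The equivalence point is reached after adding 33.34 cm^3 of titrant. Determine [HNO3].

n(NaOH) delivered = 0.1603 x 0.03334 = 0.005344 mol.
For a 1:1 reaction, n(HNO3) = 0.005344 mol.
[HNO3] = 0.005344 mol / 0.01994 L = 0.268 M.

0.268 M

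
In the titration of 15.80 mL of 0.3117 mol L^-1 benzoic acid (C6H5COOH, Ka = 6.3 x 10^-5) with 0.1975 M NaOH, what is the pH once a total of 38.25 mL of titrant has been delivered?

n(acid) = 0.3117 x 0.01580 = 0.004925 mol; n(NaOH) added = 0.1975 x 0.03825 = 0.007554 mol.
Base is in excess by 0.007554 - 0.004925 = 0.002630 mol in a total volume of 0.05405 L.
[OH^-] = 0.002630/0.05405 = 0.04865 M, so pOH = 1.31 and pH = 14.00 - 1.31 = 12.69.

12.69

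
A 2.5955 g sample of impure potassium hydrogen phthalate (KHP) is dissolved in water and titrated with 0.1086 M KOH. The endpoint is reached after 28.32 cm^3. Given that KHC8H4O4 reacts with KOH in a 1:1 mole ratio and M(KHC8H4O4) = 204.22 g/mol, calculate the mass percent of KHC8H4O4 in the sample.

n(KOH) = 0.1086 x 0.02832 = 0.003076 mol.
n(KHC8H4O4) = 0.003076 / 1 = 0.003076 mol.
mass of KHC8H4O4 = 0.003076 x 204.22 = 0.6281 g.
% purity = 0.6281 / 2.5955 x 100 = 24.2%.

24.2%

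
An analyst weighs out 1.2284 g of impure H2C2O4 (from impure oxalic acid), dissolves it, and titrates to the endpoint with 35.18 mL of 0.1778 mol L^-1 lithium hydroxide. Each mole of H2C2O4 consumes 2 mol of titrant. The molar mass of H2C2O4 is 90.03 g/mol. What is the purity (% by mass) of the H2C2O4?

22.9%

n(LiOH) = 0.1778 x 0.03518 = 0.006255 mol.
n(H2C2O4) = 0.006255 / 2 = 0.003128 mol.
mass of H2C2O4 = 0.003128 x 90.03 = 0.2816 g.
% purity = 0.2816 / 1.2284 x 100 = 22.9%.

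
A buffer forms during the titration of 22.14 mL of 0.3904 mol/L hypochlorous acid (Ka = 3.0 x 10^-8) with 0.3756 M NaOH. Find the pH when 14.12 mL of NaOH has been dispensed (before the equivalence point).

Initial n(HClO) = 0.3904 x 0.02214 = 0.008643 mol.
n(NaOH) added = 0.3756 x 0.01412 = 0.005303 mol, converting that many moles of HClO to ClO-.
Remaining n(HClO) = 0.003340 mol; n(ClO-) = 0.005303 mol.
By Henderson-Hasselbalch, pH = pKa + log([A^-]/[HA]) = 7.52 + log(0.005303/0.003340) = 7.52 + (+0.20) = 7.72.

7.72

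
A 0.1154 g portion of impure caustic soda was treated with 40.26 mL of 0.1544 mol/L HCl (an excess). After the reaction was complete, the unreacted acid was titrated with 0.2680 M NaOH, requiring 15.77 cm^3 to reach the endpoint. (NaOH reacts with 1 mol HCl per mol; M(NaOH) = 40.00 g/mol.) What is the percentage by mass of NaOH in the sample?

69.0%

Total n(HCl) added = 0.1544 x 0.04026 = 0.006216 mol.
n(NaOH) used = 0.2680 x 0.01577 = 0.004226 mol, which equals the excess n(HCl).
So n(HCl) consumed by the sample = 0.006216 - 0.004226 = 0.001990 mol.
n(NaOH) = 0.001990 / 1 = 0.001990 mol.
mass NaOH = 0.001990 x 40.00 = 0.07959 g, so %NaOH = 0.07959/0.1154 x 100 = 69.0%.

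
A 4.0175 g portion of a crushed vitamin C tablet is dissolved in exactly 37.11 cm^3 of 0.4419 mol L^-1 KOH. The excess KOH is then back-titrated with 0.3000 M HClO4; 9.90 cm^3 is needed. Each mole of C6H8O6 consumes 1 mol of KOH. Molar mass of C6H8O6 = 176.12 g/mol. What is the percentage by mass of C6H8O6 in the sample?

58.9%

Total n(KOH) added = 0.4419 x 0.03711 = 0.01640 mol.
n(HClO4) used = 0.3000 x 0.009900 = 0.002970 mol, which equals the excess n(KOH).
So n(KOH) consumed by the sample = 0.01640 - 0.002970 = 0.01343 mol.
n(C6H8O6) = 0.01343 / 1 = 0.01343 mol.
mass C6H8O6 = 0.01343 x 176.12 = 2.365 g, so %C6H8O6 = 2.365/4.0175 x 100 = 58.9%.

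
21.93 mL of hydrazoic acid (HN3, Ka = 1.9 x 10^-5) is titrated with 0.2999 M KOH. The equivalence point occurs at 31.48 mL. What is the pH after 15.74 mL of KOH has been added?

15.74 mL is exactly half the equivalence volume (31.48/2), i.e. the half-equivalence point.
There, n(HA) = n(A^-), so pH = pKa = -log(1.9 x 10^-5) = 4.72.

4.72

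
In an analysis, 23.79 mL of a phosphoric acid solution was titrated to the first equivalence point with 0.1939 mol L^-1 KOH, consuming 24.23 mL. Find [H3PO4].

n(KOH) = 0.1939 x 0.02423 = 0.004698 mol.
At the first equivalence point, 1 mol OH^- react per mol H3PO4, so n(H3PO4) = 0.004698 / 1 = 0.004698 mol.
[H3PO4] = 0.004698 / 0.02379 L = 0.197 M.

0.197 M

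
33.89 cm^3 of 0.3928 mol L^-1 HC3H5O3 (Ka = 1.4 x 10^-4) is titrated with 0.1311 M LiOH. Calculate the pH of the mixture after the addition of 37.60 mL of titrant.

Initial n(HC3H5O3) = 0.3928 x 0.03389 = 0.01331 mol.
n(LiOH) added = 0.1311 x 0.03760 = 0.004929 mol, converting that many moles of HC3H5O3 to C3H5O3-.
Remaining n(HC3H5O3) = 0.008383 mol; n(C3H5O3-) = 0.004929 mol.
By Henderson-Hasselbalch, pH = pKa + log([A^-]/[HA]) = 3.85 + log(0.004929/0.008383) = 3.85 + (-0.23) = 3.62.

3.62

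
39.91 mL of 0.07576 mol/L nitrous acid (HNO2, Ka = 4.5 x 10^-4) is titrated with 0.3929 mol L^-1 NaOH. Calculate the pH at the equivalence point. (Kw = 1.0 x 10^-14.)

8.07

n(HNO2) = 0.07576 x 0.03991 = 0.003024 mol; V(NaOH) at equivalence = 0.003024/0.3929 = 0.007696 L.
At equivalence all the acid is converted to NO2-; total volume = 0.03991 + 0.007696 = 0.04761 L, so [NO2-] = 0.003024/0.04761 = 0.06351 M.
Kb = Kw/Ka = 1.0e-14 / 4.5 x 10^-4 = 2.22e-11.
[OH^-] = sqrt(Kb x [NO2-]) = sqrt(2.22e-11 x 0.06351) = 1.19e-6 M.
pOH = 5.93, so pH = 14.00 - 5.93 = 8.07.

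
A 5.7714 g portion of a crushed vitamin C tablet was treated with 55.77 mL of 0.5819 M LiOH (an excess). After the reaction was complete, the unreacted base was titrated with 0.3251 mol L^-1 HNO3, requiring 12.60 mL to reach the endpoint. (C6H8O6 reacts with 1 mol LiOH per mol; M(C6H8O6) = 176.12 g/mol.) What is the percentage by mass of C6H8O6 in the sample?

Total n(LiOH) added = 0.5819 x 0.05577 = 0.03245 mol.
n(HNO3) used = 0.3251 x 0.01260 = 0.004096 mol, which equals the excess n(LiOH).
So n(LiOH) consumed by the sample = 0.03245 - 0.004096 = 0.02836 mol.
n(C6H8O6) = 0.02836 / 1 = 0.02836 mol.
mass C6H8O6 = 0.02836 x 176.12 = 4.994 g, so %C6H8O6 = 4.994/5.7714 x 100 = 86.5%.

86.5%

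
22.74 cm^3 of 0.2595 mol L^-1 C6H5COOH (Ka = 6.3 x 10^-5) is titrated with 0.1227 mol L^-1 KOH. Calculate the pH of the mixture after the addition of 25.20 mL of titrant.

Initial n(C6H5COOH) = 0.2595 x 0.02274 = 0.005901 mol.
n(KOH) added = 0.1227 x 0.02520 = 0.003092 mol, converting that many moles of C6H5COOH to C6H5COO-.
Remaining n(C6H5COOH) = 0.002809 mol; n(C6H5COO-) = 0.003092 mol.
By Henderson-Hasselbalch, pH = pKa + log([A^-]/[HA]) = 4.20 + log(0.003092/0.002809) = 4.20 + (+0.04) = 4.24.

4.24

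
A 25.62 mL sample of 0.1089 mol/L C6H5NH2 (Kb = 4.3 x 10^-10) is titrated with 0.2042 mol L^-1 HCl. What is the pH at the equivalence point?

n(C6H5NH2) = 0.1089 x 0.02562 = 0.002790 mol; V(HCl) at equivalence = 0.002790/0.2042 = 0.01366 L.
At equivalence the base is fully converted to C6H5NH3+; total volume = 0.03928 L, so [C6H5NH3+] = 0.002790/0.03928 = 0.07102 M.
Ka(C6H5NH3+) = Kw/Kb = 1.0e-14 / 4.3 x 10^-10 = 2.33e-5.
[H^+] = sqrt(Ka x [C6H5NH3+]) = sqrt(2.33e-5 x 0.07102) = 0.00129 M.
pH = -log(0.00129) = 2.89.

2.89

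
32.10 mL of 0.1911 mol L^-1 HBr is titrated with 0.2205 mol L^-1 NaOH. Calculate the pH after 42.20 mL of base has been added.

12.63

n(acid) = 0.1911 x 0.03210 = 0.006134 mol; n(NaOH) added = 0.2205 x 0.04220 = 0.009305 mol.
Base is in excess by 0.009305 - 0.006134 = 0.003171 mol in a total volume of 0.07430 L.
[OH^-] = 0.003171/0.07430 = 0.04268 M, so pOH = 1.37 and pH = 14.00 - 1.37 = 12.63.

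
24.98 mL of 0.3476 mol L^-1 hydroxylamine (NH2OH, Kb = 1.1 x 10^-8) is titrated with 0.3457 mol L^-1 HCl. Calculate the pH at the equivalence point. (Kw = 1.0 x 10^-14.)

n(NH2OH) = 0.3476 x 0.02498 = 0.008683 mol; V(HCl) at equivalence = 0.008683/0.3457 = 0.02512 L.
At equivalence the base is fully converted to NH3OH+; total volume = 0.05010 L, so [NH3OH+] = 0.008683/0.05010 = 0.1733 M.
Ka(NH3OH+) = Kw/Kb = 1.0e-14 / 1.1 x 10^-8 = 9.09e-7.
[H^+] = sqrt(Ka x [NH3OH+]) = sqrt(9.09e-7 x 0.1733) = 0.000397 M.
pH = -log(0.000397) = 3.40.

3.40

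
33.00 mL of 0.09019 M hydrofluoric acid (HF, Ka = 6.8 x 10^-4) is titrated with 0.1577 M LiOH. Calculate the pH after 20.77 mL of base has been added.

n(acid) = 0.09019 x 0.03300 = 0.002976 mol; n(LiOH) added = 0.1577 x 0.02077 = 0.003275 mol.
Base is in excess by 0.003275 - 0.002976 = 0.0002992 mol in a total volume of 0.05377 L.
[OH^-] = 0.0002992/0.05377 = 0.005564 M, so pOH = 2.25 and pH = 14.00 - 2.25 = 11.75.

11.75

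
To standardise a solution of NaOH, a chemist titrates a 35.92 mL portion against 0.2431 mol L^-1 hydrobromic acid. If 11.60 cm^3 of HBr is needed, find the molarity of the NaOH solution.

0.0785 M

n(HBr) delivered = 0.2431 x 0.01160 = 0.002820 mol.
For a 1:1 reaction, n(NaOH) = 0.002820 mol.
[NaOH] = 0.002820 mol / 0.03592 L = 0.0785 M.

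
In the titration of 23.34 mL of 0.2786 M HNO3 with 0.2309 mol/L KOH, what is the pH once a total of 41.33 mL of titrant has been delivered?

12.67

n(acid) = 0.2786 x 0.02334 = 0.006503 mol; n(KOH) added = 0.2309 x 0.04133 = 0.009543 mol.
Base is in excess by 0.009543 - 0.006503 = 0.003041 mol in a total volume of 0.06467 L.
[OH^-] = 0.003041/0.06467 = 0.04702 M, so pOH = 1.33 and pH = 14.00 - 1.33 = 12.67.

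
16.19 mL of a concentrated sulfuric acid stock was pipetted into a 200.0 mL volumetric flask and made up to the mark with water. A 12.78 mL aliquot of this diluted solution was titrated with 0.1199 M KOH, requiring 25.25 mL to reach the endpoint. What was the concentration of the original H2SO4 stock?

1.46 M

n(KOH) = 0.1199 x 0.02525 = 0.003027 mol.
n(H2SO4) in the aliquot = 0.003027 x 1/2 = 0.001514 mol.
[diluted H2SO4] = 0.001514 / 0.01278 = 0.1184 M.
Dilution factor = 200.0/16.19 = 12.35, so [stock] = 0.1184 x 12.35 = 1.46 M.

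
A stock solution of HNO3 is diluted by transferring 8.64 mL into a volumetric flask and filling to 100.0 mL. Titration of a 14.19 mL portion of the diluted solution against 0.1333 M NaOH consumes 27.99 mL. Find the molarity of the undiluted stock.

3.04 M

n(NaOH) = 0.1333 x 0.02799 = 0.003731 mol.
n(HNO3) in the aliquot = 0.003731 mol.
[diluted HNO3] = 0.003731 / 0.01419 = 0.2629 M.
Dilution factor = 100.0/8.640 = 11.57, so [stock] = 0.2629 x 11.57 = 3.04 M.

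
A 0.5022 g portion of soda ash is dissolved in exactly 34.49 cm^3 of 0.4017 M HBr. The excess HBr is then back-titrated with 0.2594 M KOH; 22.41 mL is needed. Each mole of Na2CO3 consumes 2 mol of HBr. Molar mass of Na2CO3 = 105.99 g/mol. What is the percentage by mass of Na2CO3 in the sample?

Total n(HBr) added = 0.4017 x 0.03449 = 0.01385 mol.
n(KOH) used = 0.2594 x 0.02241 = 0.005813 mol, which equals the excess n(HBr).
So n(HBr) consumed by the sample = 0.01385 - 0.005813 = 0.008041 mol.
n(Na2CO3) = 0.008041 / 2 = 0.004021 mol.
mass Na2CO3 = 0.004021 x 105.99 = 0.4262 g, so %Na2CO3 = 0.4262/0.5022 x 100 = 84.9%.

84.9%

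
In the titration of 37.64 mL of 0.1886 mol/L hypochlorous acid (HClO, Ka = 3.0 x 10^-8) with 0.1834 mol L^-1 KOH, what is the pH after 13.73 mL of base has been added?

Initial n(HClO) = 0.1886 x 0.03764 = 0.007099 mol.
n(KOH) added = 0.1834 x 0.01373 = 0.002518 mol, converting that many moles of HClO to ClO-.
Remaining n(HClO) = 0.004581 mol; n(ClO-) = 0.002518 mol.
By Henderson-Hasselbalch, pH = pKa + log([A^-]/[HA]) = 7.52 + log(0.002518/0.004581) = 7.52 + (-0.26) = 7.26.

7.26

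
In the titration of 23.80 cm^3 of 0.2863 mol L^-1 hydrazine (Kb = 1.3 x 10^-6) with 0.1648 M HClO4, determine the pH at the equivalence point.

4.55

n(N2H4) = 0.2863 x 0.02380 = 0.006814 mol; V(HClO4) at equivalence = 0.006814/0.1648 = 0.04135 L.
At equivalence the base is fully converted to N2H5+; total volume = 0.06515 L, so [N2H5+] = 0.006814/0.06515 = 0.1046 M.
Ka(N2H5+) = Kw/Kb = 1.0e-14 / 1.3 x 10^-6 = 7.69e-9.
[H^+] = sqrt(Ka x [N2H5+]) = sqrt(7.69e-9 x 0.1046) = 2.84e-5 M.
pH = -log(2.84e-5) = 4.55.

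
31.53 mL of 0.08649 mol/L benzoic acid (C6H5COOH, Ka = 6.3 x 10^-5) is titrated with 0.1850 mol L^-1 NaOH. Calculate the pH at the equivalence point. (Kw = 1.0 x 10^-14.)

n(C6H5COOH) = 0.08649 x 0.03153 = 0.002727 mol; V(NaOH) at equivalence = 0.002727/0.1850 = 0.01474 L.
At equivalence all the acid is converted to C6H5COO-; total volume = 0.03153 + 0.01474 = 0.04627 L, so [C6H5COO-] = 0.002727/0.04627 = 0.05894 M.
Kb = Kw/Ka = 1.0e-14 / 6.3 x 10^-5 = 1.59e-10.
[OH^-] = sqrt(Kb x [C6H5COO-]) = sqrt(1.59e-10 x 0.05894) = 3.06e-6 M.
pOH = 5.51, so pH = 14.00 - 5.51 = 8.49.

8.49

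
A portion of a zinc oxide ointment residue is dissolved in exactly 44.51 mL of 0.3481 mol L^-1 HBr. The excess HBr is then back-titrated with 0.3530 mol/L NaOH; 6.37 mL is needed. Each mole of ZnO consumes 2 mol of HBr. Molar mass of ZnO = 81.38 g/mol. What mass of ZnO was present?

0.539 g

Total n(HBr) added = 0.3481 x 0.04451 = 0.01549 mol.
n(NaOH) used = 0.3530 x 0.006370 = 0.002249 mol, which equals the excess n(HBr).
So n(HBr) consumed by the sample = 0.01549 - 0.002249 = 0.01325 mol.
n(ZnO) = 0.01325 / 2 = 0.006623 mol.
mass = 0.006623 mol x 81.38 g/mol = 0.539 g.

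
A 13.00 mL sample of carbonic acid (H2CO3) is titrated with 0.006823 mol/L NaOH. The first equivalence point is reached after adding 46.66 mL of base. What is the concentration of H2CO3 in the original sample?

0.0245 M

n(NaOH) = 0.006823 x 0.04666 = 0.0003184 mol.
At the first equivalence point, 1 mol OH^- react per mol H2CO3, so n(H2CO3) = 0.0003184 / 1 = 0.0003184 mol.
[H2CO3] = 0.0003184 / 0.01300 L = 0.0245 M.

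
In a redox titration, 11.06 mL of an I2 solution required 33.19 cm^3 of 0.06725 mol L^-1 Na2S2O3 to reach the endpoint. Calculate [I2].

n(Na2S2O3) = 0.06725 x 0.03319 = 0.002232 mol.
From the balanced equation, 2 mol Na2S2O3 reacts with 1 mol I2, so n(I2) = 0.002232 x 1/2 = 0.001116 mol.
[I2] = 0.001116 / 0.01106 L = 0.101 M.

0.101 M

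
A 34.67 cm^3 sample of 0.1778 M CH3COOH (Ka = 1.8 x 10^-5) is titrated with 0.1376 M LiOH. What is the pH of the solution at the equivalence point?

n(CH3COOH) = 0.1778 x 0.03467 = 0.006164 mol; V(LiOH) at equivalence = 0.006164/0.1376 = 0.04480 L.
At equivalence all the acid is converted to CH3COO-; total volume = 0.03467 + 0.04480 = 0.07947 L, so [CH3COO-] = 0.006164/0.07947 = 0.07757 M.
Kb = Kw/Ka = 1.0e-14 / 1.8 x 10^-5 = 5.56e-10.
[OH^-] = sqrt(Kb x [CH3COO-]) = sqrt(5.56e-10 x 0.07757) = 6.56e-6 M.
pOH = 5.18, so pH = 14.00 - 5.18 = 8.82.

8.82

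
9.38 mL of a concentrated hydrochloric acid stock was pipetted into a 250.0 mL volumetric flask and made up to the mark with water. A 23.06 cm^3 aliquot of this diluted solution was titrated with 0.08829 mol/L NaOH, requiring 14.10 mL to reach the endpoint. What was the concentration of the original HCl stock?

1.44 M

n(NaOH) = 0.08829 x 0.01410 = 0.001245 mol.
n(HCl) in the aliquot = 0.001245 mol.
[diluted HCl] = 0.001245 / 0.02306 = 0.05398 M.
Dilution factor = 250.0/9.380 = 26.65, so [stock] = 0.05398 x 26.65 = 1.44 M.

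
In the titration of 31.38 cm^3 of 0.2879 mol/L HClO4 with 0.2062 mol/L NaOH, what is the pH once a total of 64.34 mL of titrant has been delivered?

12.65

n(acid) = 0.2879 x 0.03138 = 0.009034 mol; n(NaOH) added = 0.2062 x 0.06434 = 0.01327 mol.
Base is in excess by 0.01327 - 0.009034 = 0.004233 mol in a total volume of 0.09572 L.
[OH^-] = 0.004233/0.09572 = 0.04422 M, so pOH = 1.35 and pH = 14.00 - 1.35 = 12.65.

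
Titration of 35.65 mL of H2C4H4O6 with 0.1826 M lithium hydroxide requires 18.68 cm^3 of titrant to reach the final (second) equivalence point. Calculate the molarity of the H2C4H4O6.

n(LiOH) = 0.1826 x 0.01868 = 0.003411 mol.
At the final (second) equivalence point, 2 mol OH^- react per mol H2C4H4O6, so n(H2C4H4O6) = 0.003411 / 2 = 0.001705 mol.
[H2C4H4O6] = 0.001705 / 0.03565 L = 0.0478 M.

0.0478 M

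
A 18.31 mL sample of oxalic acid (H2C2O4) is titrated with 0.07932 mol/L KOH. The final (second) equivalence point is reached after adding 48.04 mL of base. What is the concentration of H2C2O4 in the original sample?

n(KOH) = 0.07932 x 0.04804 = 0.003811 mol.
At the final (second) equivalence point, 2 mol OH^- react per mol H2C2O4, so n(H2C2O4) = 0.003811 / 2 = 0.001905 mol.
[H2C2O4] = 0.001905 / 0.01831 L = 0.104 M.

0.104 M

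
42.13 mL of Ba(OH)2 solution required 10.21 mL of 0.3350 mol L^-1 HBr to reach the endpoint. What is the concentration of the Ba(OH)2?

0.0406 M

n(HBr) delivered = 0.3350 x 0.01021 = 0.003420 mol.
The reaction is 1 Ba(OH)2 + 2 HBr, so n(Ba(OH)2) = 0.003420 x 1/2 = 0.001710 mol.
[Ba(OH)2] = 0.001710 mol / 0.04213 L = 0.0406 M.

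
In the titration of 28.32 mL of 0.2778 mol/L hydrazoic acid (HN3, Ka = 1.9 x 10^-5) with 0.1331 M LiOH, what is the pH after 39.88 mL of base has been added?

Initial n(HN3) = 0.2778 x 0.02832 = 0.007867 mol.
n(LiOH) added = 0.1331 x 0.03988 = 0.005308 mol, converting that many moles of HN3 to N3-.
Remaining n(HN3) = 0.002559 mol; n(N3-) = 0.005308 mol.
By Henderson-Hasselbalch, pH = pKa + log([A^-]/[HA]) = 4.72 + log(0.005308/0.002559) = 4.72 + (+0.32) = 5.04.

5.04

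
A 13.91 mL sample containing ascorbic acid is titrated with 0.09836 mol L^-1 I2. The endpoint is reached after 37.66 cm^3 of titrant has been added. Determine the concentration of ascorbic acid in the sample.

0.266 M

n(I2) = 0.09836 x 0.03766 = 0.003704 mol.
From the balanced equation, 1 mol I2 reacts with 1 mol ascorbic acid, so n(ascorbic acid) = 0.003704 x 1/1 = 0.003704 mol.
[ascorbic acid] = 0.003704 / 0.01391 L = 0.266 M.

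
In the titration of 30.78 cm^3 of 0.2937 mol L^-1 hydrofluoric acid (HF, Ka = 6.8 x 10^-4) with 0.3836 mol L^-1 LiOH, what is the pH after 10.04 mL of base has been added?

Initial n(HF) = 0.2937 x 0.03078 = 0.009040 mol.
n(LiOH) added = 0.3836 x 0.01004 = 0.003851 mol, converting that many moles of HF to F-.
Remaining n(HF) = 0.005189 mol; n(F-) = 0.003851 mol.
By Henderson-Hasselbalch, pH = pKa + log([A^-]/[HA]) = 3.17 + log(0.003851/0.005189) = 3.17 + (-0.13) = 3.04.

3.04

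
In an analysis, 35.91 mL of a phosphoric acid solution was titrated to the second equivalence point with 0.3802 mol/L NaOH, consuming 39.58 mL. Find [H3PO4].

0.210 M

n(NaOH) = 0.3802 x 0.03958 = 0.01505 mol.
At the second equivalence point, 2 mol OH^- react per mol H3PO4, so n(H3PO4) = 0.01505 / 2 = 0.007524 mol.
[H3PO4] = 0.007524 / 0.03591 L = 0.210 M.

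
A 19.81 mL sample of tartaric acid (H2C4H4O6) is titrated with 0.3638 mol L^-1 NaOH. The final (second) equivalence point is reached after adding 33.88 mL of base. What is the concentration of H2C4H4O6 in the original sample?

0.311 M

n(NaOH) = 0.3638 x 0.03388 = 0.01233 mol.
At the final (second) equivalence point, 2 mol OH^- react per mol H2C4H4O6, so n(H2C4H4O6) = 0.01233 / 2 = 0.006163 mol.
[H2C4H4O6] = 0.006163 / 0.01981 L = 0.311 M.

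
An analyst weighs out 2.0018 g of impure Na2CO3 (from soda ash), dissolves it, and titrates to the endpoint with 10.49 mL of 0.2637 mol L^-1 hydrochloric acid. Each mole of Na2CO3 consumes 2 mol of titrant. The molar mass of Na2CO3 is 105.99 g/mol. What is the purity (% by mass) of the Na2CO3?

n(HCl) = 0.2637 x 0.01049 = 0.002766 mol.
n(Na2CO3) = 0.002766 / 2 = 0.001383 mol.
mass of Na2CO3 = 0.001383 x 105.99 = 0.1466 g.
% purity = 0.1466 / 2.0018 x 100 = 7.32%.

7.32%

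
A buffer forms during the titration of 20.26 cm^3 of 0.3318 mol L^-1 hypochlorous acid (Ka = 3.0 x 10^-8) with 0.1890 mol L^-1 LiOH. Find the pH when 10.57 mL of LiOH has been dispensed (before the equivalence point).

Initial n(HClO) = 0.3318 x 0.02026 = 0.006722 mol.
n(LiOH) added = 0.1890 x 0.01057 = 0.001998 mol, converting that many moles of HClO to ClO-.
Remaining n(HClO) = 0.004725 mol; n(ClO-) = 0.001998 mol.
By Henderson-Hasselbalch, pH = pKa + log([A^-]/[HA]) = 7.52 + log(0.001998/0.004725) = 7.52 + (-0.37) = 7.15.

7.15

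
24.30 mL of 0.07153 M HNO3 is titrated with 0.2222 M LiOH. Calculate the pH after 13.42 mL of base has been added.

12.52

n(acid) = 0.07153 x 0.02430 = 0.001738 mol; n(LiOH) added = 0.2222 x 0.01342 = 0.002982 mol.
Base is in excess by 0.002982 - 0.001738 = 0.001244 mol in a total volume of 0.03772 L.
[OH^-] = 0.001244/0.03772 = 0.03297 M, so pOH = 1.48 and pH = 14.00 - 1.48 = 12.52.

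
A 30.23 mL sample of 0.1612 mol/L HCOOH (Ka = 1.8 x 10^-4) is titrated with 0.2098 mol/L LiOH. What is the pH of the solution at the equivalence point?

8.35

n(HCOOH) = 0.1612 x 0.03023 = 0.004873 mol; V(LiOH) at equivalence = 0.004873/0.2098 = 0.02323 L.
At equivalence all the acid is converted to HCOO-; total volume = 0.03023 + 0.02323 = 0.05346 L, so [HCOO-] = 0.004873/0.05346 = 0.09116 M.
Kb = Kw/Ka = 1.0e-14 / 1.8 x 10^-4 = 5.56e-11.
[OH^-] = sqrt(Kb x [HCOO-]) = sqrt(5.56e-11 x 0.09116) = 2.25e-6 M.
pOH = 5.65, so pH = 14.00 - 5.65 = 8.35.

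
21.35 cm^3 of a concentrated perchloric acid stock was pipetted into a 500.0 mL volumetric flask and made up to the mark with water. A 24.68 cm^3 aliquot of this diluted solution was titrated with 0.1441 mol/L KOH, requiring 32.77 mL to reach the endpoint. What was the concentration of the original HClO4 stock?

n(KOH) = 0.1441 x 0.03277 = 0.004722 mol.
n(HClO4) in the aliquot = 0.004722 mol.
[diluted HClO4] = 0.004722 / 0.02468 = 0.1913 M.
Dilution factor = 500.0/21.35 = 23.42, so [stock] = 0.1913 x 23.42 = 4.48 M.

4.48 M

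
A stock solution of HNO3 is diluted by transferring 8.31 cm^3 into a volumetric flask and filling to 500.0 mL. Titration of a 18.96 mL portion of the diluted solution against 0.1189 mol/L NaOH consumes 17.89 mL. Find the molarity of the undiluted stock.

n(NaOH) = 0.1189 x 0.01789 = 0.002127 mol.
n(HNO3) in the aliquot = 0.002127 mol.
[diluted HNO3] = 0.002127 / 0.01896 = 0.1122 M.
Dilution factor = 500.0/8.310 = 60.17, so [stock] = 0.1122 x 60.17 = 6.75 M.

6.75 M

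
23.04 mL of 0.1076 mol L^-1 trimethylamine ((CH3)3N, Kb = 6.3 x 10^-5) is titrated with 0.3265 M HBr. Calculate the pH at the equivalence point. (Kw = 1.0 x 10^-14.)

5.45

n((CH3)3N) = 0.1076 x 0.02304 = 0.002479 mol; V(HBr) at equivalence = 0.002479/0.3265 = 0.007593 L.
At equivalence the base is fully converted to (CH3)3NH+; total volume = 0.03063 L, so [(CH3)3NH+] = 0.002479/0.03063 = 0.08093 M.
Ka((CH3)3NH+) = Kw/Kb = 1.0e-14 / 6.3 x 10^-5 = 1.59e-10.
[H^+] = sqrt(Ka x [(CH3)3NH+]) = sqrt(1.59e-10 x 0.08093) = 3.58e-6 M.
pH = -log(3.58e-6) = 5.45.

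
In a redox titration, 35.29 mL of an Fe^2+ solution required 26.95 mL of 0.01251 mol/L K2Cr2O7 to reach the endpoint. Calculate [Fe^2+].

n(K2Cr2O7) = 0.01251 x 0.02695 = 0.0003371 mol.
From the balanced equation, 1 mol K2Cr2O7 reacts with 6 mol Fe^2+, so n(Fe^2+) = 0.0003371 x 6/1 = 0.002023 mol.
[Fe^2+] = 0.002023 / 0.03529 L = 0.0573 M.

0.0573 M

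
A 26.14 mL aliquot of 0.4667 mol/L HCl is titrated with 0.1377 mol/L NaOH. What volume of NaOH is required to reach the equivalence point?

88.6 mL

n(HCl) = 0.4667 mol/L x 0.02614 L = 0.01220 mol.
At equivalence n(NaOH) = n(HCl) = 0.01220 mol.
V(NaOH) = 0.01220 / 0.1377 = 0.08860 L = 88.6 mL.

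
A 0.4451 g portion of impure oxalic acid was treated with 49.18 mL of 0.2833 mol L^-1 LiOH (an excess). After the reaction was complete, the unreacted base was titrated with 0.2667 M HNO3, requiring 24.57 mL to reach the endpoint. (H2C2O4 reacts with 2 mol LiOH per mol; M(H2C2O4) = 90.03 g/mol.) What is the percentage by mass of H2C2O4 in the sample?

74.6%

Total n(LiOH) added = 0.2833 x 0.04918 = 0.01393 mol.
n(HNO3) used = 0.2667 x 0.02457 = 0.006553 mol, which equals the excess n(LiOH).
So n(LiOH) consumed by the sample = 0.01393 - 0.006553 = 0.007380 mol.
n(H2C2O4) = 0.007380 / 2 = 0.003690 mol.
mass H2C2O4 = 0.003690 x 90.03 = 0.3322 g, so %H2C2O4 = 0.3322/0.4451 x 100 = 74.6%.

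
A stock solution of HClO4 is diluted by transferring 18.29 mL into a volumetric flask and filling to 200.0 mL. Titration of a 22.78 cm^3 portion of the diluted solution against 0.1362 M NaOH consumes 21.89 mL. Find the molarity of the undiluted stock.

1.43 M

n(NaOH) = 0.1362 x 0.02189 = 0.002981 mol.
n(HClO4) in the aliquot = 0.002981 mol.
[diluted HClO4] = 0.002981 / 0.02278 = 0.1309 M.
Dilution factor = 200.0/18.29 = 10.93, so [stock] = 0.1309 x 10.93 = 1.43 M.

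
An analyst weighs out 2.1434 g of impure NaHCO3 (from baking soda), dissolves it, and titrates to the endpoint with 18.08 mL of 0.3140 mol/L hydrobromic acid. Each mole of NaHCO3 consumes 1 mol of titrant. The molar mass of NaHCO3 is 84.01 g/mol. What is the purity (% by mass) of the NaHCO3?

n(HBr) = 0.3140 x 0.01808 = 0.005677 mol.
n(NaHCO3) = 0.005677 / 1 = 0.005677 mol.
mass of NaHCO3 = 0.005677 x 84.01 = 0.4769 g.
% purity = 0.4769 / 2.1434 x 100 = 22.3%.

22.3%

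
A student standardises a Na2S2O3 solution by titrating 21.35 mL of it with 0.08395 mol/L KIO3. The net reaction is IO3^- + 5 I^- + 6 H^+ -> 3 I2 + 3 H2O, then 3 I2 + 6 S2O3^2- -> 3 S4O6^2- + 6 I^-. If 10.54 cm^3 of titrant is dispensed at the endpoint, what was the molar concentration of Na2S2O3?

0.249 M

n(KIO3) = 0.08395 x 0.01054 = 0.0008848 mol.
From the balanced equation, 1 mol KIO3 reacts with 6 mol Na2S2O3, so n(Na2S2O3) = 0.0008848 x 6/1 = 0.005309 mol.
[Na2S2O3] = 0.005309 / 0.02135 L = 0.249 M.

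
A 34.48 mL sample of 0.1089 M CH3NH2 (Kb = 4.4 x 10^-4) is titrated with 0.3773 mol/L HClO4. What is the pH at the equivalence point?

5.86

n(CH3NH2) = 0.1089 x 0.03448 = 0.003755 mol; V(HClO4) at equivalence = 0.003755/0.3773 = 0.009952 L.
At equivalence the base is fully converted to CH3NH3+; total volume = 0.04443 L, so [CH3NH3+] = 0.003755/0.04443 = 0.08451 M.
Ka(CH3NH3+) = Kw/Kb = 1.0e-14 / 4.4 x 10^-4 = 2.27e-11.
[H^+] = sqrt(Ka x [CH3NH3+]) = sqrt(2.27e-11 x 0.08451) = 1.39e-6 M.
pH = -log(1.39e-6) = 5.86.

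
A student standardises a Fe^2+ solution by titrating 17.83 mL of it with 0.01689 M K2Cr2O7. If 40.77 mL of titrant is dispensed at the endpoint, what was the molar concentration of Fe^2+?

n(K2Cr2O7) = 0.01689 x 0.04077 = 0.0006886 mol.
From the balanced equation, 1 mol K2Cr2O7 reacts with 6 mol Fe^2+, so n(Fe^2+) = 0.0006886 x 6/1 = 0.004132 mol.
[Fe^2+] = 0.004132 / 0.01783 L = 0.232 M.

0.232 M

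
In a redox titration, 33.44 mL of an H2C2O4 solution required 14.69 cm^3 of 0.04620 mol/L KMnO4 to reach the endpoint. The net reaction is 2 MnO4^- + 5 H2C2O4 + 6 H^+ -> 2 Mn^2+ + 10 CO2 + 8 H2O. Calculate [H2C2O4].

0.0507 M

n(KMnO4) = 0.04620 x 0.01469 = 0.0006787 mol.
From the balanced equation, 2 mol KMnO4 reacts with 5 mol H2C2O4, so n(H2C2O4) = 0.0006787 x 5/2 = 0.001697 mol.
[H2C2O4] = 0.001697 / 0.03344 L = 0.0507 M.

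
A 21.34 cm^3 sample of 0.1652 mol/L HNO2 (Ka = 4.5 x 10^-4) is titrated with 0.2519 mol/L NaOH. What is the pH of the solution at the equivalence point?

8.17

n(HNO2) = 0.1652 x 0.02134 = 0.003525 mol; V(NaOH) at equivalence = 0.003525/0.2519 = 0.01400 L.
At equivalence all the acid is converted to NO2-; total volume = 0.02134 + 0.01400 = 0.03534 L, so [NO2-] = 0.003525/0.03534 = 0.09977 M.
Kb = Kw/Ka = 1.0e-14 / 4.5 x 10^-4 = 2.22e-11.
[OH^-] = sqrt(Kb x [NO2-]) = sqrt(2.22e-11 x 0.09977) = 1.49e-6 M.
pOH = 5.83, so pH = 14.00 - 5.83 = 8.17.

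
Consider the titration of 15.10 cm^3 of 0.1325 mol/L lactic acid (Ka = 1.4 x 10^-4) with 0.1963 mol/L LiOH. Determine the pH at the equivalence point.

n(HC3H5O3) = 0.1325 x 0.01510 = 0.002001 mol; V(LiOH) at equivalence = 0.002001/0.1963 = 0.01019 L.
At equivalence all the acid is converted to C3H5O3-; total volume = 0.01510 + 0.01019 = 0.02529 L, so [C3H5O3-] = 0.002001/0.02529 = 0.07911 M.
Kb = Kw/Ka = 1.0e-14 / 1.4 x 10^-4 = 7.14e-11.
[OH^-] = sqrt(Kb x [C3H5O3-]) = sqrt(7.14e-11 x 0.07911) = 2.38e-6 M.
pOH = 5.62, so pH = 14.00 - 5.62 = 8.38.

8.38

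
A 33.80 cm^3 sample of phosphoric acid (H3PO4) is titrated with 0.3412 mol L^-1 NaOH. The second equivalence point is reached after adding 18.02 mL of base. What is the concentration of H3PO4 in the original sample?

0.0910 M

n(NaOH) = 0.3412 x 0.01802 = 0.006148 mol.
At the second equivalence point, 2 mol OH^- react per mol H3PO4, so n(H3PO4) = 0.006148 / 2 = 0.003074 mol.
[H3PO4] = 0.003074 / 0.03380 L = 0.0910 M.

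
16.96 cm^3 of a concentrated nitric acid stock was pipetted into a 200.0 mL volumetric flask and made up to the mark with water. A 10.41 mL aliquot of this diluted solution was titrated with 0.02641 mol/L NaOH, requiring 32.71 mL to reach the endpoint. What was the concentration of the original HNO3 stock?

n(NaOH) = 0.02641 x 0.03271 = 0.0008639 mol.
n(HNO3) in the aliquot = 0.0008639 mol.
[diluted HNO3] = 0.0008639 / 0.01041 = 0.08298 M.
Dilution factor = 200.0/16.96 = 11.79, so [stock] = 0.08298 x 11.79 = 0.979 M.

0.979 M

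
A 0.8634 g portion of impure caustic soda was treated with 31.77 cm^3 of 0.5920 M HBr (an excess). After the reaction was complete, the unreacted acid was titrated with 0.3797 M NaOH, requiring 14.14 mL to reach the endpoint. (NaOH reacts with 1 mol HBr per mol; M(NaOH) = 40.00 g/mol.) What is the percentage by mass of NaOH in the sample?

Total n(HBr) added = 0.5920 x 0.03177 = 0.01881 mol.
n(NaOH) used = 0.3797 x 0.01414 = 0.005369 mol, which equals the excess n(HBr).
So n(HBr) consumed by the sample = 0.01881 - 0.005369 = 0.01344 mol.
n(NaOH) = 0.01344 / 1 = 0.01344 mol.
mass NaOH = 0.01344 x 40.00 = 0.5376 g, so %NaOH = 0.5376/0.8634 x 100 = 62.3%.

62.3%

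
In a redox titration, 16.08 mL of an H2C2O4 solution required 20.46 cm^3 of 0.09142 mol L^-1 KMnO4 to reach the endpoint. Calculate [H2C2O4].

0.291 M

n(KMnO4) = 0.09142 x 0.02046 = 0.001870 mol.
From the balanced equation, 2 mol KMnO4 reacts with 5 mol H2C2O4, so n(H2C2O4) = 0.001870 x 5/2 = 0.004676 mol.
[H2C2O4] = 0.004676 / 0.01608 L = 0.291 M.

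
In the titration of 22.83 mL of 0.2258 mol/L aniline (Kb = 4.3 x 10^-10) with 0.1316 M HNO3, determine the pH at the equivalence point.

2.86

n(C6H5NH2) = 0.2258 x 0.02283 = 0.005155 mol; V(HNO3) at equivalence = 0.005155/0.1316 = 0.03917 L.
At equivalence the base is fully converted to C6H5NH3+; total volume = 0.06200 L, so [C6H5NH3+] = 0.005155/0.06200 = 0.08314 M.
Ka(C6H5NH3+) = Kw/Kb = 1.0e-14 / 4.3 x 10^-10 = 2.33e-5.
[H^+] = sqrt(Ka x [C6H5NH3+]) = sqrt(2.33e-5 x 0.08314) = 0.00139 M.
pH = -log(0.00139) = 2.86.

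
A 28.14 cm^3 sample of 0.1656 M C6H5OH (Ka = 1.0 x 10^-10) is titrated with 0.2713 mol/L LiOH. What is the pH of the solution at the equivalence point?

11.51

n(C6H5OH) = 0.1656 x 0.02814 = 0.004660 mol; V(LiOH) at equivalence = 0.004660/0.2713 = 0.01718 L.
At equivalence all the acid is converted to C6H5O-; total volume = 0.02814 + 0.01718 = 0.04532 L, so [C6H5O-] = 0.004660/0.04532 = 0.1028 M.
Kb = Kw/Ka = 1.0e-14 / 1.0 x 10^-10 = 0.000100.
[OH^-] = sqrt(Kb x [C6H5O-]) = sqrt(0.000100 x 0.1028) = 0.00321 M.
pOH = 2.49, so pH = 14.00 - 2.49 = 11.51.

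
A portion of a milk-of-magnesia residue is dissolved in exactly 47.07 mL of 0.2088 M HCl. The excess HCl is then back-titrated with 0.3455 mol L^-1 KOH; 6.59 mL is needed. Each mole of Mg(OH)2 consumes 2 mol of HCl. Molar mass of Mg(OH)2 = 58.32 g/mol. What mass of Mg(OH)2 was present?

Total n(HCl) added = 0.2088 x 0.04707 = 0.009828 mol.
n(KOH) used = 0.3455 x 0.006590 = 0.002277 mol, which equals the excess n(HCl).
So n(HCl) consumed by the sample = 0.009828 - 0.002277 = 0.007551 mol.
n(Mg(OH)2) = 0.007551 / 2 = 0.003776 mol.
mass = 0.003776 mol x 58.32 g/mol = 0.220 g.

0.220 g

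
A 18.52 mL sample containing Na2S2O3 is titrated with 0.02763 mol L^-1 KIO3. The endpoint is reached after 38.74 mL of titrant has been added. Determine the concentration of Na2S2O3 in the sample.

0.347 M

n(KIO3) = 0.02763 x 0.03874 = 0.001070 mol.
From the balanced equation, 1 mol KIO3 reacts with 6 mol Na2S2O3, so n(Na2S2O3) = 0.001070 x 6/1 = 0.006422 mol.
[Na2S2O3] = 0.006422 / 0.01852 L = 0.347 M.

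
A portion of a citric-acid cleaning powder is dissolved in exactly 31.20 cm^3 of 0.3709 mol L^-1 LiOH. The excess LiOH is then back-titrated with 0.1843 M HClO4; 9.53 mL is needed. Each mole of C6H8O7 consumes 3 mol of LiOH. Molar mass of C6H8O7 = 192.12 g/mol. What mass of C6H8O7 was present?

Total n(LiOH) added = 0.3709 x 0.03120 = 0.01157 mol.
n(HClO4) used = 0.1843 x 0.009530 = 0.001756 mol, which equals the excess n(LiOH).
So n(LiOH) consumed by the sample = 0.01157 - 0.001756 = 0.009816 mol.
n(C6H8O7) = 0.009816 / 3 = 0.003272 mol.
mass = 0.003272 mol x 192.12 g/mol = 0.629 g.

0.629 g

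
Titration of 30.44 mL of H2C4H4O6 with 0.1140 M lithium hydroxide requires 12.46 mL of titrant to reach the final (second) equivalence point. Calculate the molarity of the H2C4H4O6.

0.0233 M

n(LiOH) = 0.1140 x 0.01246 = 0.001420 mol.
At the final (second) equivalence point, 2 mol OH^- react per mol H2C4H4O6, so n(H2C4H4O6) = 0.001420 / 2 = 0.0007102 mol.
[H2C4H4O6] = 0.0007102 / 0.03044 L = 0.0233 M.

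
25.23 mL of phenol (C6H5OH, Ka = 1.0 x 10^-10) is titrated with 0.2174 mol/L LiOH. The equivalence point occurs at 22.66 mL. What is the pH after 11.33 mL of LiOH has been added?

11.33 mL is exactly half the equivalence volume (22.66/2), i.e. the half-equivalence point.
There, n(HA) = n(A^-), so pH = pKa = -log(1.0 x 10^-10) = 10.00.

10.00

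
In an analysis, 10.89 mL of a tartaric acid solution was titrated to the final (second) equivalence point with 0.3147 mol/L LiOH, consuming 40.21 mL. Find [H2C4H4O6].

n(LiOH) = 0.3147 x 0.04021 = 0.01265 mol.
At the final (second) equivalence point, 2 mol OH^- react per mol H2C4H4O6, so n(H2C4H4O6) = 0.01265 / 2 = 0.006327 mol.
[H2C4H4O6] = 0.006327 / 0.01089 L = 0.581 M.

0.581 M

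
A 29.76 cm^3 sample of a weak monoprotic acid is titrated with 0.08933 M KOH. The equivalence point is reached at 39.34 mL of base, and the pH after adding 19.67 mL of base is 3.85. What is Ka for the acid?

1.4 x 10^-4

19.67 mL is half of the equivalence volume, so this is the half-equivalence point where [HA] = [A^-].
At half-equivalence pH = pKa, so pKa = 3.85.
Ka = 10^(-3.85) = 1.4 x 10^-4.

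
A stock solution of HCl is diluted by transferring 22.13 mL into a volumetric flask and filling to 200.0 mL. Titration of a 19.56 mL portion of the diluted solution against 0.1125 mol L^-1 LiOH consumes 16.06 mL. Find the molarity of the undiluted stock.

n(LiOH) = 0.1125 x 0.01606 = 0.001807 mol.
n(HCl) in the aliquot = 0.001807 mol.
[diluted HCl] = 0.001807 / 0.01956 = 0.09237 M.
Dilution factor = 200.0/22.13 = 9.038, so [stock] = 0.09237 x 9.038 = 0.835 M.

0.835 M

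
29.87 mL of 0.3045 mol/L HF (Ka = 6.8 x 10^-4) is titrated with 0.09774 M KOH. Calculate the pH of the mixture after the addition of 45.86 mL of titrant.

Initial n(HF) = 0.3045 x 0.02987 = 0.009095 mol.
n(KOH) added = 0.09774 x 0.04586 = 0.004482 mol, converting that many moles of HF to F-.
Remaining n(HF) = 0.004613 mol; n(F-) = 0.004482 mol.
By Henderson-Hasselbalch, pH = pKa + log([A^-]/[HA]) = 3.17 + log(0.004482/0.004613) = 3.17 + (-0.01) = 3.16.

3.16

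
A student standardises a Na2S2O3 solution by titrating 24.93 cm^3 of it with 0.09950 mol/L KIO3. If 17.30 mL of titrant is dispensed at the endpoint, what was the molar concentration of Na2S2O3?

n(KIO3) = 0.09950 x 0.01730 = 0.001721 mol.
From the balanced equation, 1 mol KIO3 reacts with 6 mol Na2S2O3, so n(Na2S2O3) = 0.001721 x 6/1 = 0.01033 mol.
[Na2S2O3] = 0.01033 / 0.02493 L = 0.414 M.

0.414 M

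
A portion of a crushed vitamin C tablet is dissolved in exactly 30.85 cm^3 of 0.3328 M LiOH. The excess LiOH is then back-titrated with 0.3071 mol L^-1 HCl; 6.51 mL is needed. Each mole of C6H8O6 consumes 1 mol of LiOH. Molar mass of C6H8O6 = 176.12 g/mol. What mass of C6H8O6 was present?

Total n(LiOH) added = 0.3328 x 0.03085 = 0.01027 mol.
n(HCl) used = 0.3071 x 0.006510 = 0.001999 mol, which equals the excess n(LiOH).
So n(LiOH) consumed by the sample = 0.01027 - 0.001999 = 0.008268 mol.
n(C6H8O6) = 0.008268 / 1 = 0.008268 mol.
mass = 0.008268 mol x 176.12 g/mol = 1.46 g.

1.46 g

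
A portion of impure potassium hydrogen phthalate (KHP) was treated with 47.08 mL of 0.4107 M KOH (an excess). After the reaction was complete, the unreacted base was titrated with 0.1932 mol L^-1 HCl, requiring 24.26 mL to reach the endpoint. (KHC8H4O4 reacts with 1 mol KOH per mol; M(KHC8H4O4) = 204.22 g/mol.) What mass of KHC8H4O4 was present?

Total n(KOH) added = 0.4107 x 0.04708 = 0.01934 mol.
n(HCl) used = 0.1932 x 0.02426 = 0.004687 mol, which equals the excess n(KOH).
So n(KOH) consumed by the sample = 0.01934 - 0.004687 = 0.01465 mol.
n(KHC8H4O4) = 0.01465 / 1 = 0.01465 mol.
mass = 0.01465 mol x 204.22 g/mol = 2.99 g.

2.99 g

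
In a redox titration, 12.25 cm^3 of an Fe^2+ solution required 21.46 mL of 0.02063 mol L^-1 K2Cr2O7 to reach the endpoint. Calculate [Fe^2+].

0.217 M

n(K2Cr2O7) = 0.02063 x 0.02146 = 0.0004427 mol.
From the balanced equation, 1 mol K2Cr2O7 reacts with 6 mol Fe^2+, so n(Fe^2+) = 0.0004427 x 6/1 = 0.002656 mol.
[Fe^2+] = 0.002656 / 0.01225 L = 0.217 M.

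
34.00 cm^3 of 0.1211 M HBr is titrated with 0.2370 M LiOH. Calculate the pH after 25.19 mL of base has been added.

n(acid) = 0.1211 x 0.03400 = 0.004117 mol; n(LiOH) added = 0.2370 x 0.02519 = 0.005970 mol.
Base is in excess by 0.005970 - 0.004117 = 0.001853 mol in a total volume of 0.05919 L.
[OH^-] = 0.001853/0.05919 = 0.03130 M, so pOH = 1.50 and pH = 14.00 - 1.50 = 12.50.

12.50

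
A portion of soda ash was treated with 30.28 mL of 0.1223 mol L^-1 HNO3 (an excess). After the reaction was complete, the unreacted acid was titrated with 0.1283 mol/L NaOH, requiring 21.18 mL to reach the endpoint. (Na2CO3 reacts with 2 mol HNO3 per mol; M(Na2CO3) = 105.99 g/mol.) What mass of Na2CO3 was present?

0.0522 g

Total n(HNO3) added = 0.1223 x 0.03028 = 0.003703 mol.
n(NaOH) used = 0.1283 x 0.02118 = 0.002717 mol, which equals the excess n(HNO3).
So n(HNO3) consumed by the sample = 0.003703 - 0.002717 = 0.0009858 mol.
n(Na2CO3) = 0.0009858 / 2 = 0.0004929 mol.
mass = 0.0004929 mol x 105.99 g/mol = 0.0522 g.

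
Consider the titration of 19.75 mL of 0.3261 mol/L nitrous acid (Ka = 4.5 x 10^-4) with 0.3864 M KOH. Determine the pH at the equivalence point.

n(HNO2) = 0.3261 x 0.01975 = 0.006440 mol; V(KOH) at equivalence = 0.006440/0.3864 = 0.01667 L.
At equivalence all the acid is converted to NO2-; total volume = 0.01975 + 0.01667 = 0.03642 L, so [NO2-] = 0.006440/0.03642 = 0.1768 M.
Kb = Kw/Ka = 1.0e-14 / 4.5 x 10^-4 = 2.22e-11.
[OH^-] = sqrt(Kb x [NO2-]) = sqrt(2.22e-11 x 0.1768) = 1.98e-6 M.
pOH = 5.70, so pH = 14.00 - 5.70 = 8.30.

8.30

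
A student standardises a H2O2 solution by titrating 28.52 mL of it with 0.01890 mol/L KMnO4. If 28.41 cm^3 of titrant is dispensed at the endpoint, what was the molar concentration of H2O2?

n(KMnO4) = 0.01890 x 0.02841 = 0.0005369 mol.
From the balanced equation, 2 mol KMnO4 reacts with 5 mol H2O2, so n(H2O2) = 0.0005369 x 5/2 = 0.001342 mol.
[H2O2] = 0.001342 / 0.02852 L = 0.0471 M.

0.0471 M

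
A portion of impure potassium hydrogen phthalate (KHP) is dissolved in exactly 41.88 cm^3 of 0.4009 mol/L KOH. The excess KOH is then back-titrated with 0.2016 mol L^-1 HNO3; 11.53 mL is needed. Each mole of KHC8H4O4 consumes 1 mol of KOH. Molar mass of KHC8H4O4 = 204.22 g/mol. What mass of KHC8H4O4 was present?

Total n(KOH) added = 0.4009 x 0.04188 = 0.01679 mol.
n(HNO3) used = 0.2016 x 0.01153 = 0.002324 mol, which equals the excess n(KOH).
So n(KOH) consumed by the sample = 0.01679 - 0.002324 = 0.01447 mol.
n(KHC8H4O4) = 0.01447 / 1 = 0.01447 mol.
mass = 0.01447 mol x 204.22 g/mol = 2.95 g.

2.95 g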